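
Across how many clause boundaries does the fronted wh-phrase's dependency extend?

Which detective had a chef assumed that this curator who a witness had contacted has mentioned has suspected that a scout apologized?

"which detective" is extracted from the subject of "suspected".
Boundaries crossed, outermost first: [that], [Ø] — 2 in total.

2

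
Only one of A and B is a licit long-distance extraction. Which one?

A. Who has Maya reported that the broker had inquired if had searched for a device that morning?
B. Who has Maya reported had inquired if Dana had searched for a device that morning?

In A, the wh-phrase is extracted from inside a wh-island (introduced by "if"), which blocks movement.
In B, the extraction path crosses only that-complement boundaries, which are transparent.
So B is grammatical.

B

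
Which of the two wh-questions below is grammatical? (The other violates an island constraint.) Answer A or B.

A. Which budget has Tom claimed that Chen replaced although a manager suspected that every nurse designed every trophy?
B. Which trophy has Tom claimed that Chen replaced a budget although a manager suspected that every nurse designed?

In B, the wh-phrase is extracted from inside an adjunct island (introduced by "although"), which blocks movement.
In A, the extraction path crosses only that-complement boundaries, which are transparent.
So A is grammatical.

A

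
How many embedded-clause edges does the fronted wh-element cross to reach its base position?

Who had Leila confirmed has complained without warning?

1

"who" is extracted from the subject of "complained".
Boundaries crossed, outermost first: [Ø] — 1 in total.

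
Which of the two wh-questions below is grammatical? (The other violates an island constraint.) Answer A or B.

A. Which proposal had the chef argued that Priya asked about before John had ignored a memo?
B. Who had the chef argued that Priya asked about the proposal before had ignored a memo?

In B, the wh-phrase is extracted from inside an adjunct island (introduced by "before"), which blocks movement.
In A, the extraction path crosses only that-complement boundaries, which are transparent.
So A is grammatical.

A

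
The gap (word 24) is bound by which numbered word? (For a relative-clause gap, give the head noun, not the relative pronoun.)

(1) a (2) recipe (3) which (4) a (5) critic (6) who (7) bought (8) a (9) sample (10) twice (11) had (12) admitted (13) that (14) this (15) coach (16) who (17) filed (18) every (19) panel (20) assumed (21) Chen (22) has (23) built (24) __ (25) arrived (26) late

2

The gap at 24 is the object of "built", inside a relative clause.
The relative pronoun is "which" (word 3); it is bound by the head noun immediately before it.
Its filler is the head noun "recipe", at word 2.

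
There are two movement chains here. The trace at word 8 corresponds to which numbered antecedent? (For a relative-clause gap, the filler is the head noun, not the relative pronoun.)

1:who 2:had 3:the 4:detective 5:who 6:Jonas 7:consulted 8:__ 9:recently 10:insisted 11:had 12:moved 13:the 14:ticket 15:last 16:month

4

The marked gap is inside the relative clause, the direct object of "consulted".
Its filler is the head noun "detective" (via "who"), at word 4.
(The other dependency links word 1 to a gap after word 10.)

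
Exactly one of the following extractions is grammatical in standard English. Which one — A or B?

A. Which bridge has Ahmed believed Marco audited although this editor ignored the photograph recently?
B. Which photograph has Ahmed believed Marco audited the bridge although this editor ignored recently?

In B, the wh-phrase is extracted from inside an adjunct island (introduced by "although"), which blocks movement.
In A, the extraction path crosses only that-complement boundaries, which are transparent.
So A is grammatical.

A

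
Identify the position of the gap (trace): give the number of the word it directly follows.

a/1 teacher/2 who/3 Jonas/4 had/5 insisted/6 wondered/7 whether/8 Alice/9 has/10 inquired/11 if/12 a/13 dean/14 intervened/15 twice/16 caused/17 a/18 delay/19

The displaced element is "a teacher" (word 2).
It is linked across 1 clause boundary (Ø).
It functions as the subject of "wondered", so the gap sits immediately after word 6 ("insisted").
Base order: Jonas had insisted a teacher wondered whether Alice has inquired if a dean intervened twice.

6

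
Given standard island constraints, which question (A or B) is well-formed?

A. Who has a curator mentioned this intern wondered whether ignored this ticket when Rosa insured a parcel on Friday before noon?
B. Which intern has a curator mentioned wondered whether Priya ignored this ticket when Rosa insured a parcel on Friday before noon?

B

In A, the wh-phrase is extracted from inside a wh-island (introduced by "whether"), which blocks movement.
In B, the extraction path crosses only that-complement boundaries, which are transparent.
So B is grammatical.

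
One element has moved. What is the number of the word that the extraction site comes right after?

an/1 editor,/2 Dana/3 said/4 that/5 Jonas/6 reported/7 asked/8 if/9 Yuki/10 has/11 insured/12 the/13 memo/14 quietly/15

The displaced element is "an editor" (word 2).
It is linked across 2 clause boundaries (that → Ø).
It functions as the subject of "asked", so the gap sits immediately after word 7 ("reported").
Base order: Dana said that Jonas reported that an editor asked if Yuki has insured the memo quietly.

7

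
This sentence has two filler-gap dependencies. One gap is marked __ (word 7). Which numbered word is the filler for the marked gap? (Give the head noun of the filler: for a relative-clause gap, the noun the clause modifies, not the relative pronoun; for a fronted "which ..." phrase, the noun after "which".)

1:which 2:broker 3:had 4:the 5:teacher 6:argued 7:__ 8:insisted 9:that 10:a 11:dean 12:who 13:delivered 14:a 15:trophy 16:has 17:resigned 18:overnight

The marked gap is the subject of "insisted".
Its filler is the fronted wh-phrase "which broker", at word 2.
(The other dependency links word 11 to a gap after word 12.)

2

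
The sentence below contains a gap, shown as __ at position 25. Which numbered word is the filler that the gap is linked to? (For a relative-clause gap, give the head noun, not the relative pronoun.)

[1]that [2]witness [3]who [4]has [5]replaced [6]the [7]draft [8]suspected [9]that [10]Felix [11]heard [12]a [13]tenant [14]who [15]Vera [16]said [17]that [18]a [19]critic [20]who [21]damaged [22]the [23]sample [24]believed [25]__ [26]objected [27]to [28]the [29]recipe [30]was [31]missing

The gap at 25 is the subject of "objected", inside a relative clause.
The relative pronoun is "who" (word 14); it is bound by the head noun immediately before it.
Its filler is the head noun "tenant", at word 13.

13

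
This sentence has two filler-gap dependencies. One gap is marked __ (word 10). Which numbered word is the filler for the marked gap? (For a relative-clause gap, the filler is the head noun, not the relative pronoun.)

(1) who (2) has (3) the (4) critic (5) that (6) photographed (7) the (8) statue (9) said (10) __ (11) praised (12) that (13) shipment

The marked gap is the subject of "praised".
Its filler is the fronted wh-phrase "who", at word 1.
(The other dependency links word 4 to a gap after word 5.)

1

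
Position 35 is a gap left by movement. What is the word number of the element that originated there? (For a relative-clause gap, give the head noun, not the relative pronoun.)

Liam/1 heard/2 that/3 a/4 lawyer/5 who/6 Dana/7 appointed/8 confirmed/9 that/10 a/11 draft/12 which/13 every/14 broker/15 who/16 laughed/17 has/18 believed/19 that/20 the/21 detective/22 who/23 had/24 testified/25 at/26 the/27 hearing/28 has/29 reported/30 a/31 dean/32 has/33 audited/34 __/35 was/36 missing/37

The gap at 35 is the object of "audited", inside a relative clause.
The relative pronoun is "which" (word 13); it is bound by the head noun immediately before it.
Its filler is the head noun "draft", at word 12.

12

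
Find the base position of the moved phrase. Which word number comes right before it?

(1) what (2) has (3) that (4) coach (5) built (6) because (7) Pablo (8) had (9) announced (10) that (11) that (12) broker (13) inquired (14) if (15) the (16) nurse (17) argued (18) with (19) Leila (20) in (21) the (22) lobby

The displaced element is "what" (word 1).
It functions as the direct object of "built", so the gap sits immediately after word 5 ("built").
Base order: That coach has built what because Pablo had announced that that broker inquired if the nurse argued with Leila in the lobby.

5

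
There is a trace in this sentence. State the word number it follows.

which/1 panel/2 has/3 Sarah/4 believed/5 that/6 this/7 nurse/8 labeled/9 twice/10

The displaced element is "which panel" (word 2).
It is linked across 1 clause boundary (that).
It functions as the direct object of "labeled", so the gap sits immediately after word 9 ("labeled").
Base order: Sarah has believed that this nurse labeled which panel twice.

9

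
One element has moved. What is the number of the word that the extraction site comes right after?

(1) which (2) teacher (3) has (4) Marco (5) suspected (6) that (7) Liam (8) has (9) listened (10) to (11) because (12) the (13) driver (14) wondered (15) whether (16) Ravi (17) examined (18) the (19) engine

10

The displaced element is "which teacher" (word 2).
It is linked across 1 clause boundary (that).
It functions as the object of the preposition "to" of "listened", so the gap sits immediately after word 10 ("to").
Base order: Marco has suspected that Liam has listened to which teacher because the driver wondered whether Ravi examined the engine.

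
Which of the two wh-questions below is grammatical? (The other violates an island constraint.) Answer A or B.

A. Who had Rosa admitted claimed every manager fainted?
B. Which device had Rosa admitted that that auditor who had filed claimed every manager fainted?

In B, the wh-phrase is extracted from inside a complex-NP island (relative clause) (introduced by "who"), which blocks movement.
In A, the extraction path crosses only that-complement boundaries, which are transparent.
So A is grammatical.

A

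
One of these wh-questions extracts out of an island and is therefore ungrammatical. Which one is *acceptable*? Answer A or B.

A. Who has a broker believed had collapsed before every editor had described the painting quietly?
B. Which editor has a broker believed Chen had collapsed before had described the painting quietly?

A

In B, the wh-phrase is extracted from inside an adjunct island (introduced by "before"), which blocks movement.
In A, the extraction path crosses only that-complement boundaries, which are transparent.
So A is grammatical.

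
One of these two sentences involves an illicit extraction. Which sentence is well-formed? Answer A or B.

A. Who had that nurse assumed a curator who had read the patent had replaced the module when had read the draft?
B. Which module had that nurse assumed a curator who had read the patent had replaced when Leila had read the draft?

B

In A, the wh-phrase is extracted from inside an adjunct island (introduced by "when"), which blocks movement.
In B, the extraction path crosses only that-complement boundaries, which are transparent.
So B is grammatical.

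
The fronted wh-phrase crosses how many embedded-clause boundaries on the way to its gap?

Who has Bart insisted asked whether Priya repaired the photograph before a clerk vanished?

"who" is extracted from the subject of "asked".
Boundaries crossed, outermost first: [Ø] — 1 in total.

1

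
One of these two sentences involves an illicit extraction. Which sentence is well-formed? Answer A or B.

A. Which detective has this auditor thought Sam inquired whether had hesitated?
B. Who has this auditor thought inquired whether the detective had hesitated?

B

In A, the wh-phrase is extracted from inside a wh-island (introduced by "whether"), which blocks movement.
In B, the extraction path crosses only that-complement boundaries, which are transparent.
So B is grammatical.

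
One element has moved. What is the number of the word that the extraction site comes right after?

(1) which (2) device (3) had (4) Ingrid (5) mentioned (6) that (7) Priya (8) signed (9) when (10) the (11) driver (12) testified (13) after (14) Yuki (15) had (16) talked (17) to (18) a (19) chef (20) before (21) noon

The displaced element is "which device" (word 2).
It is linked across 1 clause boundary (that).
It functions as the direct object of "signed", so the gap sits immediately after word 8 ("signed").
Base order: Ingrid had mentioned that Priya signed which device when the driver testified after Yuki had talked to a chef before noon.

8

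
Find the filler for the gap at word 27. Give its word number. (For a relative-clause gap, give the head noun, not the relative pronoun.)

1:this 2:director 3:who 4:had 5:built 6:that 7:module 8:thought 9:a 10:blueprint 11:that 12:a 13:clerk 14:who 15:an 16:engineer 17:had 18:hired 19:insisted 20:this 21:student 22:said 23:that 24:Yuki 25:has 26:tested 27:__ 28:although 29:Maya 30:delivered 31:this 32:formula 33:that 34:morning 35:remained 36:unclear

The gap at 27 is the object of "tested", inside a relative clause.
The relative pronoun is "that" (word 11); it is bound by the head noun immediately before it.
Its filler is the head noun "blueprint", at word 10.

10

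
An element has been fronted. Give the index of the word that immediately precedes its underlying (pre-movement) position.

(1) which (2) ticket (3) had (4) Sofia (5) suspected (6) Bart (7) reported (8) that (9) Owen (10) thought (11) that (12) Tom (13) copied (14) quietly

13

The displaced element is "which ticket" (word 2).
It is linked across 3 clause boundaries (Ø → that → that).
It functions as the direct object of "copied", so the gap sits immediately after word 13 ("copied").
Base order: Sofia had suspected Bart reported that Owen thought that Tom copied which ticket quietly.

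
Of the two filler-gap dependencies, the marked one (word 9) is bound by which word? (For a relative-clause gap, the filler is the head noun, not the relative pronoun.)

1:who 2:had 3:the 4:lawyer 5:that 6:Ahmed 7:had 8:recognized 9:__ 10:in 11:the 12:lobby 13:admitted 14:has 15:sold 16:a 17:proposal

The marked gap is inside the relative clause, the direct object of "recognized".
Its filler is the head noun "lawyer" (via "that"), at word 4.
(The other dependency links word 1 to a gap after word 13.)

4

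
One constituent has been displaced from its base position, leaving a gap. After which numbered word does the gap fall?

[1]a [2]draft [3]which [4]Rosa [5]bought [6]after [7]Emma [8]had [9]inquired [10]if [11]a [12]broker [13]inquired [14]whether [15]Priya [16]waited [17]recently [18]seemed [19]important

The displaced element is "a draft" (word 2).
It functions as the direct object of "bought", so the gap sits immediately after word 5 ("bought").
Base order: Rosa bought a draft after Emma had inquired if a broker inquired whether Priya waited recently.

5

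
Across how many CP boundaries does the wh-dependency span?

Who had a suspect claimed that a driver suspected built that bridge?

2

"who" is extracted from the subject of "built".
Boundaries crossed, outermost first: [that], [Ø] — 2 in total.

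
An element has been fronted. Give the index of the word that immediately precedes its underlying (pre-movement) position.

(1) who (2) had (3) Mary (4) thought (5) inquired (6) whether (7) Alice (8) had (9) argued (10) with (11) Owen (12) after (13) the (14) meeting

The displaced element is "who" (word 1).
It is linked across 1 clause boundary (Ø).
It functions as the subject of "inquired", so the gap sits immediately after word 4 ("thought").
Base order: Mary had thought that who inquired whether Alice had argued with Owen after the meeting.

4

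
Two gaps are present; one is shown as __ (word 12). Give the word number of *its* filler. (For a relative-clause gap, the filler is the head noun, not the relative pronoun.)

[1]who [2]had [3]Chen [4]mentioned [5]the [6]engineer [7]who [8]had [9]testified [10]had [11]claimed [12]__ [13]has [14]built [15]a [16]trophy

1

The marked gap is the subject of "built".
Its filler is the fronted wh-phrase "who", at word 1.
(The other dependency links word 6 to a gap after word 7.)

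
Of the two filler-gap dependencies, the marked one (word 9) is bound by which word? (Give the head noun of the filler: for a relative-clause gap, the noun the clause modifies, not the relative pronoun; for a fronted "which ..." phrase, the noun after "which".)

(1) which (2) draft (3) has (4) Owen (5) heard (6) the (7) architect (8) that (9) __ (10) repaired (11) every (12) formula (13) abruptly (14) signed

The marked gap is inside the relative clause, the subject of "repaired".
Its filler is the head noun "architect" (via "that"), at word 7.
(The other dependency links word 2 to a gap after word 14.)

7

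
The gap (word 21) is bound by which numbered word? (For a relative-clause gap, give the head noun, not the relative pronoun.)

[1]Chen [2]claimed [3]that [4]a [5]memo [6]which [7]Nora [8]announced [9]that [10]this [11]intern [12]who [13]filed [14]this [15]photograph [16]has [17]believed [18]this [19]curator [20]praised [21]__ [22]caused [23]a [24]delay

5

The gap at 21 is the object of "praised", inside a relative clause.
The relative pronoun is "which" (word 6); it is bound by the head noun immediately before it.
Its filler is the head noun "memo", at word 5.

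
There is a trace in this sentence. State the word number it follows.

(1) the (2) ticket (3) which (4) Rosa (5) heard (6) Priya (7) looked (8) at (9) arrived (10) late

8

The displaced element is "the ticket" (word 2).
It is linked across 1 clause boundary (Ø).
It functions as the object of the preposition "at" of "looked", so the gap sits immediately after word 8 ("at").
Base order: Rosa heard Priya looked at the ticket.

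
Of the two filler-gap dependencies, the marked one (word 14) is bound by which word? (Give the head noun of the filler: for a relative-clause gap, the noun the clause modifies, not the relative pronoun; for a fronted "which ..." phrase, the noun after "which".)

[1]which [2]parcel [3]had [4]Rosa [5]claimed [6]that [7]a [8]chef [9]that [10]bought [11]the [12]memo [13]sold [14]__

2

The marked gap is the direct object of "sold".
Its filler is the fronted wh-phrase "which parcel", at word 2.
(The other dependency links word 8 to a gap after word 9.)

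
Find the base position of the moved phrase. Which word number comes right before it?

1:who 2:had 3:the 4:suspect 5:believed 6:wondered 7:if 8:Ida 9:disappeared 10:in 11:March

5

The displaced element is "who" (word 1).
It is linked across 1 clause boundary (Ø).
It functions as the subject of "wondered", so the gap sits immediately after word 5 ("believed").
Base order: The suspect had believed that who wondered if Ida disappeared in March.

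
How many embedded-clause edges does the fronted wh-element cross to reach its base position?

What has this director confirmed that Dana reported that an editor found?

"what" is extracted from the object of "found".
Boundaries crossed, outermost first: [that], [that] — 2 in total.

2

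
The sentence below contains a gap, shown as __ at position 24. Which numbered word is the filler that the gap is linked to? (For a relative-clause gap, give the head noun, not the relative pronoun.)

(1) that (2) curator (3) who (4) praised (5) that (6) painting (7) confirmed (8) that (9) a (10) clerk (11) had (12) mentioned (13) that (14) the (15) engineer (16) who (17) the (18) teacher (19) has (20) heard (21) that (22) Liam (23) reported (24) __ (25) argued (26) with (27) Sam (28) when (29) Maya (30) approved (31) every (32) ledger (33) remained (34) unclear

The gap at 24 is the subject of "argued", inside a relative clause.
The relative pronoun is "who" (word 16); it is bound by the head noun immediately before it.
Its filler is the head noun "engineer", at word 15.

15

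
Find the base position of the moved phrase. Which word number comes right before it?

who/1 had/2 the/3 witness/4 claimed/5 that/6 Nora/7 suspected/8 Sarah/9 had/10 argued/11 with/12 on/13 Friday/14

The displaced element is "who" (word 1).
It is linked across 2 clause boundaries (that → Ø).
It functions as the object of the preposition "with" of "argued", so the gap sits immediately after word 12 ("with").
Base order: The witness had claimed that Nora suspected Sarah had argued with who on Friday.

12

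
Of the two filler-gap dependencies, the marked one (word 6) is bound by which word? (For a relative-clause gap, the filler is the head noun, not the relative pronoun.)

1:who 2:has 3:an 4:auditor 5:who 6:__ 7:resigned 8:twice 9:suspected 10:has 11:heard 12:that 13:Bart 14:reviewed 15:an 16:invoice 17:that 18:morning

4

The marked gap is inside the relative clause, the subject of "resigned".
Its filler is the head noun "auditor" (via "who"), at word 4.
(The other dependency links word 1 to a gap after word 9.)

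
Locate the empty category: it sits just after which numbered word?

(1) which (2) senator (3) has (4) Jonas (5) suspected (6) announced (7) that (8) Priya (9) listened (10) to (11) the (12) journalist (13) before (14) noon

The displaced element is "which senator" (word 2).
It is linked across 1 clause boundary (Ø).
It functions as the subject of "announced", so the gap sits immediately after word 5 ("suspected").
Base order: Jonas has suspected that which senator announced that Priya listened to the journalist before noon.

5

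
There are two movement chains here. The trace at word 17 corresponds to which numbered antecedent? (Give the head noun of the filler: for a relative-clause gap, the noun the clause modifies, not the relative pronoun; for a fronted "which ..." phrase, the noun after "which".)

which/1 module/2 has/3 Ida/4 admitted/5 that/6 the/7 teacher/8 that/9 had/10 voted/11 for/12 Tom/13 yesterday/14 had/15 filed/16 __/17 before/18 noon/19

2

The marked gap is the direct object of "filed".
Its filler is the fronted wh-phrase "which module", at word 2.
(The other dependency links word 8 to a gap after word 9.)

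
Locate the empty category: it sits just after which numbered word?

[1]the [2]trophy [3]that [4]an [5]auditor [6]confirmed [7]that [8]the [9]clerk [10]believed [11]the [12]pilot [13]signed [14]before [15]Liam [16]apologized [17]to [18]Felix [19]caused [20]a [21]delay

13

The displaced element is "the trophy" (word 2).
It is linked across 2 clause boundaries (that → Ø).
It functions as the direct object of "signed", so the gap sits immediately after word 13 ("signed").
Base order: An auditor confirmed that the clerk believed the pilot signed the trophy before Liam apologized to Felix.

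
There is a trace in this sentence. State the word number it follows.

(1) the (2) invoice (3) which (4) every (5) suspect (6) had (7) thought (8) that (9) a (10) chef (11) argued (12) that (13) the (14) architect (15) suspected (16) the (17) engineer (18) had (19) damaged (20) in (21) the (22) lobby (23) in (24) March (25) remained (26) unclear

The displaced element is "the invoice" (word 2).
It is linked across 3 clause boundaries (that → that → Ø).
It functions as the direct object of "damaged", so the gap sits immediately after word 19 ("damaged").
Base order: Every suspect had thought that a chef argued that the architect suspected the engineer had damaged the invoice in the lobby in March.

19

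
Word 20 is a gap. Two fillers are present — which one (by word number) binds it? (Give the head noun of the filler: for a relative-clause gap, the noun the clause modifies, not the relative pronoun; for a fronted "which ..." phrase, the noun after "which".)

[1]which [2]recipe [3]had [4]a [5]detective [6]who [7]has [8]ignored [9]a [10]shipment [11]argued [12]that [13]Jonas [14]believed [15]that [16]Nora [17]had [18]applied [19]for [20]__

The marked gap is the object of the preposition "for" of "applied".
Its filler is the fronted wh-phrase "which recipe", at word 2.
(The other dependency links word 5 to a gap after word 6.)

2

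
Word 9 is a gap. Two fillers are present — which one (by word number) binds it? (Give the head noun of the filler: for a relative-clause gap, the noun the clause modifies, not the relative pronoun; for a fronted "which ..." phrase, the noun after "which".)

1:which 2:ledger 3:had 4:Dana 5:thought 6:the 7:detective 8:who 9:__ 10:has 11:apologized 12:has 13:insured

The marked gap is inside the relative clause, the subject of "apologized".
Its filler is the head noun "detective" (via "who"), at word 7.
(The other dependency links word 2 to a gap after word 13.)

7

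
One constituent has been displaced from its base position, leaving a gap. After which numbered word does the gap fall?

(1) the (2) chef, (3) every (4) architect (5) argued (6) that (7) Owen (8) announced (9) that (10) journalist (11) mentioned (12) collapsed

The displaced element is "the chef" (word 2).
It is linked across 3 clause boundaries (that → Ø → Ø).
It functions as the subject of "collapsed", so the gap sits immediately after word 11 ("mentioned").
Base order: Every architect argued that Owen announced that journalist mentioned that the chef collapsed.

11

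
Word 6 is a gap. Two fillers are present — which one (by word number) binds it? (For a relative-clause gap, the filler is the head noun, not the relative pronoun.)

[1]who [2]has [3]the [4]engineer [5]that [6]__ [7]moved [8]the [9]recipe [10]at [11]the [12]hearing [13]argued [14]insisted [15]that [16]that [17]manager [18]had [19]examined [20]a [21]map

The marked gap is inside the relative clause, the subject of "moved".
Its filler is the head noun "engineer" (via "that"), at word 4.
(The other dependency links word 1 to a gap after word 13.)

4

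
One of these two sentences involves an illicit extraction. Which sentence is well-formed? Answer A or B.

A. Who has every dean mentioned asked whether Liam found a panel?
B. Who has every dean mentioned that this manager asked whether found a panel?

In B, the wh-phrase is extracted from inside a wh-island (introduced by "whether"), which blocks movement.
In A, the extraction path crosses only that-complement boundaries, which are transparent.
So A is grammatical.

A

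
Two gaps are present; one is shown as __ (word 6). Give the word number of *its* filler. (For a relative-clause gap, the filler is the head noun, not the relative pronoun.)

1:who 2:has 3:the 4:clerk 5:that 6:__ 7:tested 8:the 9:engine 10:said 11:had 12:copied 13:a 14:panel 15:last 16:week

The marked gap is inside the relative clause, the subject of "tested".
Its filler is the head noun "clerk" (via "that"), at word 4.
(The other dependency links word 1 to a gap after word 10.)

4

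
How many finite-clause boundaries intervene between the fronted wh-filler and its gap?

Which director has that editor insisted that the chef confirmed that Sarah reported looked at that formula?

"which director" is extracted from the subject of "looked".
Boundaries crossed, outermost first: [that], [that], [Ø] — 3 in total.

3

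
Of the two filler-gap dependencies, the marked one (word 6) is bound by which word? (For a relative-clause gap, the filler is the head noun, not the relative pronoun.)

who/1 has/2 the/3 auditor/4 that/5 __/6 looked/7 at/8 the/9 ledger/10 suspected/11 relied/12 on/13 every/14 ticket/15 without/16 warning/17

The marked gap is inside the relative clause, the subject of "looked".
Its filler is the head noun "auditor" (via "that"), at word 4.
(The other dependency links word 1 to a gap after word 11.)

4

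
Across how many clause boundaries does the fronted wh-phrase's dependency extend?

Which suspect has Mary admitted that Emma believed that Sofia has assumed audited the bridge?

3

"which suspect" is extracted from the subject of "audited".
Boundaries crossed, outermost first: [that], [that], [Ø] — 3 in total.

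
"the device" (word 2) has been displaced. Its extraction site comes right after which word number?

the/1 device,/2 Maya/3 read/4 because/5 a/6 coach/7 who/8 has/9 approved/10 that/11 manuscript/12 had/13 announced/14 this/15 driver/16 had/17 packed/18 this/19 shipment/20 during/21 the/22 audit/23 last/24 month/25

The displaced element is "the device" (word 2).
It functions as the direct object of "read", so the gap sits immediately after word 4 ("read").
Base order: Maya read the device because a coach who has approved that manuscript had announced this driver had packed this shipment during the audit last month.

4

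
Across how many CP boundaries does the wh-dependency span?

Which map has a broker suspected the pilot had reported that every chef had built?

2

"which map" is extracted from the object of "built".
Boundaries crossed, outermost first: [Ø], [that] — 2 in total.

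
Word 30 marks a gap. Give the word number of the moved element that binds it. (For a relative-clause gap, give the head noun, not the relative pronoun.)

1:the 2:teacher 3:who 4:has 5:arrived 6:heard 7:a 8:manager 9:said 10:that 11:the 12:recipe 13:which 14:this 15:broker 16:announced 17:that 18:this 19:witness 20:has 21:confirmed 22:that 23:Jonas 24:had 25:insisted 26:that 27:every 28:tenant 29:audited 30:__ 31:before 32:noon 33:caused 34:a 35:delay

12

The gap at 30 is the object of "audited", inside a relative clause.
The relative pronoun is "which" (word 13); it is bound by the head noun immediately before it.
Its filler is the head noun "recipe", at word 12.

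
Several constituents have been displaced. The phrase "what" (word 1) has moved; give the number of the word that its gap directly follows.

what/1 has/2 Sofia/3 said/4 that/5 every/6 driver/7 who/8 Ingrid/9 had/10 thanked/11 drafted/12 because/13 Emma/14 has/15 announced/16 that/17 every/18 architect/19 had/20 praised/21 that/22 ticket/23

12

The displaced element is "what" (word 1).
It is linked across 1 clause boundary (that).
It functions as the direct object of "drafted", so the gap sits immediately after word 12 ("drafted").
Base order: Sofia has said that every driver who Ingrid had thanked drafted what because Emma has announced that every architect had praised that ticket.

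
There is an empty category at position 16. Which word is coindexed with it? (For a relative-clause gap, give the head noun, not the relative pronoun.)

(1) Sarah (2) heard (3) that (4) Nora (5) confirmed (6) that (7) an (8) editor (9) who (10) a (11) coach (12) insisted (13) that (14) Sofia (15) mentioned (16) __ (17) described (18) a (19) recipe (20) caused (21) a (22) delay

The gap at 16 is the subject of "described", inside a relative clause.
The relative pronoun is "who" (word 9); it is bound by the head noun immediately before it.
Its filler is the head noun "editor", at word 8.

8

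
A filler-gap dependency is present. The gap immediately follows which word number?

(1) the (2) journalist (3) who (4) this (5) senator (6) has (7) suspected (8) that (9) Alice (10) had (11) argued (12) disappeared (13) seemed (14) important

11

The displaced element is "the journalist" (word 2).
It is linked across 2 clause boundaries (that → Ø).
It functions as the subject of "disappeared", so the gap sits immediately after word 11 ("argued").
Base order: This senator has suspected that Alice had argued that the journalist disappeared.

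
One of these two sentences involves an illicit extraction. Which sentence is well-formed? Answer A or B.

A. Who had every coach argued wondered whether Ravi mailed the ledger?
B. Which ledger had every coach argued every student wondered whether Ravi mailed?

In B, the wh-phrase is extracted from inside a wh-island (introduced by "whether"), which blocks movement.
In A, the extraction path crosses only that-complement boundaries, which are transparent.
So A is grammatical.

A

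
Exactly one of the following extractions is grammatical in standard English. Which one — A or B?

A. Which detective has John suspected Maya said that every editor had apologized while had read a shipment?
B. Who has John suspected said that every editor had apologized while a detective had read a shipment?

In A, the wh-phrase is extracted from inside an adjunct island (introduced by "while"), which blocks movement.
In B, the extraction path crosses only that-complement boundaries, which are transparent.
So B is grammatical.

B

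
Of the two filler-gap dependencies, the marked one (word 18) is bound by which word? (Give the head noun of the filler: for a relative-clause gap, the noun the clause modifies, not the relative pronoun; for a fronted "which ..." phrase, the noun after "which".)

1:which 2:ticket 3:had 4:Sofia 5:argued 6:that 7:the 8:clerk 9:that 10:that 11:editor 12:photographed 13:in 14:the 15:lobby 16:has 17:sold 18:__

The marked gap is the direct object of "sold".
Its filler is the fronted wh-phrase "which ticket", at word 2.
(The other dependency links word 8 to a gap after word 12.)

2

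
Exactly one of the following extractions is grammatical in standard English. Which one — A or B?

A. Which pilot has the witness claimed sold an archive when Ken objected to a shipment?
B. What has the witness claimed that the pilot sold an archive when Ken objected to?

In B, the wh-phrase is extracted from inside an adjunct island (introduced by "when"), which blocks movement.
In A, the extraction path crosses only that-complement boundaries, which are transparent.
So A is grammatical.

A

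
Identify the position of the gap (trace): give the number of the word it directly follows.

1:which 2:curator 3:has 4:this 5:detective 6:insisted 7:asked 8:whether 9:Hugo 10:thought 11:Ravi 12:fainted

The displaced element is "which curator" (word 2).
It is linked across 1 clause boundary (Ø).
It functions as the subject of "asked", so the gap sits immediately after word 6 ("insisted").
Base order: This detective has insisted which curator asked whether Hugo thought Ravi fainted.

6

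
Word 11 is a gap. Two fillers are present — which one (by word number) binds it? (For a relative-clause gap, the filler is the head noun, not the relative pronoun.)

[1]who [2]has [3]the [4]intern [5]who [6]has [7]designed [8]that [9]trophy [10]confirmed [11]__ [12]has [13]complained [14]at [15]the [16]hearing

The marked gap is the subject of "complained".
Its filler is the fronted wh-phrase "who", at word 1.
(The other dependency links word 4 to a gap after word 5.)

1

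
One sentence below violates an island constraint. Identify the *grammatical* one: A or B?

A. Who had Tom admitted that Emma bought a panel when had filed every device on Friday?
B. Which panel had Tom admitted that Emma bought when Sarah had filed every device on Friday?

In A, the wh-phrase is extracted from inside an adjunct island (introduced by "when"), which blocks movement.
In B, the extraction path crosses only that-complement boundaries, which are transparent.
So B is grammatical.

B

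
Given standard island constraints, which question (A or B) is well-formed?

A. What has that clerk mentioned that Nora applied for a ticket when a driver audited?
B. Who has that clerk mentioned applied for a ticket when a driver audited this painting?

In A, the wh-phrase is extracted from inside an adjunct island (introduced by "when"), which blocks movement.
In B, the extraction path crosses only that-complement boundaries, which are transparent.
So B is grammatical.

B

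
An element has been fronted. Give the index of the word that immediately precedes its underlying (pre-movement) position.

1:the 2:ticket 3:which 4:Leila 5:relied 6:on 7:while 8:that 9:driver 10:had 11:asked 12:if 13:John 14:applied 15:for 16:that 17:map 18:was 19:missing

6

The displaced element is "the ticket" (word 2).
It functions as the object of the preposition "on" of "relied", so the gap sits immediately after word 6 ("on").
Base order: Leila relied on the ticket while that driver had asked if John applied for that map.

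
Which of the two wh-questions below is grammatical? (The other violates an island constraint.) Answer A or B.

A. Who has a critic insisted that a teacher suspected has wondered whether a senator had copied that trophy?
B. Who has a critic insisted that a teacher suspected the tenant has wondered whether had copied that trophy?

In B, the wh-phrase is extracted from inside a wh-island (introduced by "whether"), which blocks movement.
In A, the extraction path crosses only that-complement boundaries, which are transparent.
So A is grammatical.

A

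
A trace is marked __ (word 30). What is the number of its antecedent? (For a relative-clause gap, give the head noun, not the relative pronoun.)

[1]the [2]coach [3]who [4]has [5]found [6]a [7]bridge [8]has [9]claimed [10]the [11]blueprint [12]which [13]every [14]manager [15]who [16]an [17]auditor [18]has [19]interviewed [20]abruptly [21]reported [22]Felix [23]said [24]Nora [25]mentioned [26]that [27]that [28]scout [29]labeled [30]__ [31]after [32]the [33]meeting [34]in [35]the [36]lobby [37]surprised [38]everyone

11

The gap at 30 is the object of "labeled", inside a relative clause.
The relative pronoun is "which" (word 12); it is bound by the head noun immediately before it.
Its filler is the head noun "blueprint", at word 11.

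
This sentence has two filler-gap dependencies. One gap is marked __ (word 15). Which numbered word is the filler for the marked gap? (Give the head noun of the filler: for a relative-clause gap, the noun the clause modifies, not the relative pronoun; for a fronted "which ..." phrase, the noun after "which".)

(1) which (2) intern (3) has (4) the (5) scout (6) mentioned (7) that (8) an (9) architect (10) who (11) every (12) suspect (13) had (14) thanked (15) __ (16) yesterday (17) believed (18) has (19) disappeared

The marked gap is inside the relative clause, the direct object of "thanked".
Its filler is the head noun "architect" (via "who"), at word 9.
(The other dependency links word 2 to a gap after word 17.)

9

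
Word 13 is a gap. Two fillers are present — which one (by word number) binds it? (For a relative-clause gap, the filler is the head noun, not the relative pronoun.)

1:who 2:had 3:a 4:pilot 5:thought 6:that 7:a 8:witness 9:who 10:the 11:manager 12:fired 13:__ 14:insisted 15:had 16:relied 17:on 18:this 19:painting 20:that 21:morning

8

The marked gap is inside the relative clause, the direct object of "fired".
Its filler is the head noun "witness" (via "who"), at word 8.
(The other dependency links word 1 to a gap after word 14.)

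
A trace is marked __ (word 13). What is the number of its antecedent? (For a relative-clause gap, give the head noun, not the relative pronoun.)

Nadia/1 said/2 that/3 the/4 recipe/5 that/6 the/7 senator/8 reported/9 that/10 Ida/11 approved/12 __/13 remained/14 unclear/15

The gap at 13 is the object of "approved", inside a relative clause.
The relative pronoun is "that" (word 6); it is bound by the head noun immediately before it.
Its filler is the head noun "recipe", at word 5.

5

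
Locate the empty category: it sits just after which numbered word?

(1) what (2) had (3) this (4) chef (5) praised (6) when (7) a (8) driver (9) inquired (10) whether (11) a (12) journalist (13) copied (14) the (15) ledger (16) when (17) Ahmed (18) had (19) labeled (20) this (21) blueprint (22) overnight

The displaced element is "what" (word 1).
It functions as the direct object of "praised", so the gap sits immediately after word 5 ("praised").
Base order: This chef had praised what when a driver inquired whether a journalist copied the ledger when Ahmed had labeled this blueprint overnight.

5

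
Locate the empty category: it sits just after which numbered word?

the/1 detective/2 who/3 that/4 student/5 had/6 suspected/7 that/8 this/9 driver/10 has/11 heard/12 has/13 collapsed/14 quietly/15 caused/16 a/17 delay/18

The displaced element is "the detective" (word 2).
It is linked across 2 clause boundaries (that → Ø).
It functions as the subject of "collapsed", so the gap sits immediately after word 12 ("heard").
Base order: That student had suspected that this driver has heard the detective has collapsed quietly.

12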